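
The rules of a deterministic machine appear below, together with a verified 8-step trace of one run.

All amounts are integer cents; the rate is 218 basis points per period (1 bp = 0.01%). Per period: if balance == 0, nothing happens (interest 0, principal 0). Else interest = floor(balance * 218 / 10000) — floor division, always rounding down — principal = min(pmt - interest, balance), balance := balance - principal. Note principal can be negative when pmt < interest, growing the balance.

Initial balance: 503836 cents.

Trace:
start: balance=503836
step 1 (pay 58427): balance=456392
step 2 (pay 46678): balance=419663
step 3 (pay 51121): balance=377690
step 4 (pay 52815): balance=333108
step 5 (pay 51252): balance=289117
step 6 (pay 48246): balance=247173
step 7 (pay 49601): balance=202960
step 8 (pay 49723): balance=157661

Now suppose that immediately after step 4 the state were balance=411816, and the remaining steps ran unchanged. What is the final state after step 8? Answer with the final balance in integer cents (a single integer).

state after step 4 := balance=411816
step 5 (pay 51252): balance=369541
step 6 (pay 48246): balance=329350
step 7 (pay 49601): balance=286928
step 8 (pay 49723): balance=243460

243460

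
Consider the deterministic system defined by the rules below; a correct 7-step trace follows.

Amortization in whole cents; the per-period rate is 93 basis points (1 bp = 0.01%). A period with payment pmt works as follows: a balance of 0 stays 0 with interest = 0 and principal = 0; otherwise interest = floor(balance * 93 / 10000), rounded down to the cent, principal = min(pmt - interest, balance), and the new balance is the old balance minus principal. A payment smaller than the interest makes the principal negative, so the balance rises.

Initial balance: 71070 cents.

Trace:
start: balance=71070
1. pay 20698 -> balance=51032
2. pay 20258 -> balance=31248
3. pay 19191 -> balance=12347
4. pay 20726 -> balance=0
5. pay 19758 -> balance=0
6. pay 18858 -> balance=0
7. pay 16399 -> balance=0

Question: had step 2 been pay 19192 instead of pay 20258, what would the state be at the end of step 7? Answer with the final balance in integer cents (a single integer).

(re-executing from step 2 with the substitution; state before step 2: balance=51032)
2. pay 19192 -> balance=32314
3. pay 19191 -> balance=13423
4. pay 20726 -> balance=0
5. pay 19758 -> balance=0
6. pay 18858 -> balance=0
7. pay 16399 -> balance=0

0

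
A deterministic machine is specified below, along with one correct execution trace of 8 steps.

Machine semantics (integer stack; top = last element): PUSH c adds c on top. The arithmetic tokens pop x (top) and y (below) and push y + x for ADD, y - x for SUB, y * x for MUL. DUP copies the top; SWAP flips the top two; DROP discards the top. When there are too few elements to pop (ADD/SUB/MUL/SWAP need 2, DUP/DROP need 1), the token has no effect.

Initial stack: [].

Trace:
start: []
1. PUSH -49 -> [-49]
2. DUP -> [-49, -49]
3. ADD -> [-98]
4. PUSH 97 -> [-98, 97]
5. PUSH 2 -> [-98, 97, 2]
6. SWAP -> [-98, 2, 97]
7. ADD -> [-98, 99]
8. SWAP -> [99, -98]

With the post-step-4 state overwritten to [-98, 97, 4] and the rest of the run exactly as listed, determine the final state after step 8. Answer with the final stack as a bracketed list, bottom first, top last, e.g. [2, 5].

state after step 4 := [-98, 97, 4]
5. PUSH 2 -> [-98, 97, 4, 2]
6. SWAP -> [-98, 97, 2, 4]
7. ADD -> [-98, 97, 6]
8. SWAP -> [-98, 6, 97]

[-98, 6, 97]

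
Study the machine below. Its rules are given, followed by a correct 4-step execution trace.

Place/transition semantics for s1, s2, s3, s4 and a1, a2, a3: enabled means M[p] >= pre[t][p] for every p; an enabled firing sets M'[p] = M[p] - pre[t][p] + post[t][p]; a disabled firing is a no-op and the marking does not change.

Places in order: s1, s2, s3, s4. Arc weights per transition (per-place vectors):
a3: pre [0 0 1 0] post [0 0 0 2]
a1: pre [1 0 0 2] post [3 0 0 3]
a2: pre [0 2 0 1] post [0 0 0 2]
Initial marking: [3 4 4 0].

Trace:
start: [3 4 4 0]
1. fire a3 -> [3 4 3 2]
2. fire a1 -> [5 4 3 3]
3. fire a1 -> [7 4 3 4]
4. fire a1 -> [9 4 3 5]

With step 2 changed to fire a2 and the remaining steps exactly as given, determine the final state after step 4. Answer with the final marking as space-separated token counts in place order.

7 2 3 5

(re-executing from step 2 with the substitution; state before step 2: [3 4 3 2])
2. fire a2 -> [3 2 3 3]
3. fire a1 -> [5 2 3 4]
4. fire a1 -> [7 2 3 5]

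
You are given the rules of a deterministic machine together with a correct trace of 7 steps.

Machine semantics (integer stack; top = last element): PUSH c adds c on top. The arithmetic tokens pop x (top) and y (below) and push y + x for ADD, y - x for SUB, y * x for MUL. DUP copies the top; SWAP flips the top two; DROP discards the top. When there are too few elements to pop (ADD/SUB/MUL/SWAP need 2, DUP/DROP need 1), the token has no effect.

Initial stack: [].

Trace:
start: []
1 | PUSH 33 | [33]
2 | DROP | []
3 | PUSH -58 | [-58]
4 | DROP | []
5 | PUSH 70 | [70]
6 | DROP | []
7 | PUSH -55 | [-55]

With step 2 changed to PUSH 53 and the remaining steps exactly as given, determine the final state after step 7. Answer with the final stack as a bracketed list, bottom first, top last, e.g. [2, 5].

[33, 53, -55]

(re-executing from step 2 with the substitution; state before step 2: [33])
2 | PUSH 53 | [33, 53]
3 | PUSH -58 | [33, 53, -58]
4 | DROP | [33, 53]
5 | PUSH 70 | [33, 53, 70]
6 | DROP | [33, 53]
7 | PUSH -55 | [33, 53, -55]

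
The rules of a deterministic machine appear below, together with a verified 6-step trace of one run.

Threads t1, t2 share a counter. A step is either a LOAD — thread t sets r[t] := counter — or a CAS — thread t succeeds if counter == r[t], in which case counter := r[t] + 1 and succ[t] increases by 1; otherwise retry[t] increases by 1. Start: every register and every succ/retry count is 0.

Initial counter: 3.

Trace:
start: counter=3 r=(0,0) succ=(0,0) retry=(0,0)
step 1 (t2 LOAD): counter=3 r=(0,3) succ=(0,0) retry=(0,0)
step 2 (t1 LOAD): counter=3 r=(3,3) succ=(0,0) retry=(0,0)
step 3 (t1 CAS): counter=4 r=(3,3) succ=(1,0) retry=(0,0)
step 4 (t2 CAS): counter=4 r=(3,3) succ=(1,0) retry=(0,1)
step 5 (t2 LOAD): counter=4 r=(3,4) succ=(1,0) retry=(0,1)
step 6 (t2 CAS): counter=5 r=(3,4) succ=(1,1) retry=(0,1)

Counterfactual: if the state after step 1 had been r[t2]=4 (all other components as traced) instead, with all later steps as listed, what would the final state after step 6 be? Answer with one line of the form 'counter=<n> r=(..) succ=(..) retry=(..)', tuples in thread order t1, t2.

counter=6 r=(3,5) succ=(1,2) retry=(0,0)

state after step 1 := counter=3 r=(0,4) succ=(0,0) retry=(0,0)
step 2 (t1 LOAD): counter=3 r=(3,4) succ=(0,0) retry=(0,0)
step 3 (t1 CAS): counter=4 r=(3,4) succ=(1,0) retry=(0,0)
step 4 (t2 CAS): counter=5 r=(3,4) succ=(1,1) retry=(0,0)
step 5 (t2 LOAD): counter=5 r=(3,5) succ=(1,1) retry=(0,0)
step 6 (t2 CAS): counter=6 r=(3,5) succ=(1,2) retry=(0,0)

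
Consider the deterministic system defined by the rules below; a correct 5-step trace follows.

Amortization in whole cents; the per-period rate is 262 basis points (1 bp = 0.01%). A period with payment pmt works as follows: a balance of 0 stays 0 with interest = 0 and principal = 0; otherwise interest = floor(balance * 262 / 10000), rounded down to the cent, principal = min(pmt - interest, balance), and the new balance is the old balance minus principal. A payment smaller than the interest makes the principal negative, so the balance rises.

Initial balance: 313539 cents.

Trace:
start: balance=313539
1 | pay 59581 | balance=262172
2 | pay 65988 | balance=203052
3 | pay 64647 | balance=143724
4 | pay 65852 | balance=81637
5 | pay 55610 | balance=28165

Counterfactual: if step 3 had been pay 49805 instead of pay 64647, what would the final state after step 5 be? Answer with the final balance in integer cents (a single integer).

43795

(re-executing from step 3 with the substitution; state before step 3: balance=203052)
3 | pay 49805 | balance=158566
4 | pay 65852 | balance=96868
5 | pay 55610 | balance=43795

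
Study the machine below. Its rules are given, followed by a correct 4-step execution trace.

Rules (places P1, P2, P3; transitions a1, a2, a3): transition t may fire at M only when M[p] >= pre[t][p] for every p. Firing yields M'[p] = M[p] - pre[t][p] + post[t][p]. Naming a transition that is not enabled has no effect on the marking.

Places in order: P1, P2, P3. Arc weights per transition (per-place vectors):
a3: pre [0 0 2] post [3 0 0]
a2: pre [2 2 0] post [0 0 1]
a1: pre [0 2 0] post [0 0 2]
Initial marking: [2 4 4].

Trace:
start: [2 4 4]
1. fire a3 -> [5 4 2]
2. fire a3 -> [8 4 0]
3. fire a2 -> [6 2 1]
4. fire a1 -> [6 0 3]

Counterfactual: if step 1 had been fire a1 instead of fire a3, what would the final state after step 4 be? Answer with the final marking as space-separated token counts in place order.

(re-executing from step 1 with the substitution; state before step 1: [2 4 4])
1. fire a1 -> [2 2 6]
2. fire a3 -> [5 2 4]
3. fire a2 -> [3 0 5]
4. fire a1 -> [3 0 5]

3 0 5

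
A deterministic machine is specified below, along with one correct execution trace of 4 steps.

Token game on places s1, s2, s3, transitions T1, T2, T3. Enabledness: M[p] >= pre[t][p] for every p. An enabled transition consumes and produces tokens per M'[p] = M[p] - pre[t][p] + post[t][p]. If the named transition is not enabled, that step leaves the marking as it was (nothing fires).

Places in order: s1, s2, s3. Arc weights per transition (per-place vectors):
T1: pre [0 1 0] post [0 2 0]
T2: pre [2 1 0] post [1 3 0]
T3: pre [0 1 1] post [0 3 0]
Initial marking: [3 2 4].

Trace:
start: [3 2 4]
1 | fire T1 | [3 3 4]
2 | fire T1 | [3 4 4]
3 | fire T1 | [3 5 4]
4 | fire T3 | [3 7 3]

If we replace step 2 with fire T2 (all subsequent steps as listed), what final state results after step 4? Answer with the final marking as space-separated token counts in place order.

2 8 3

(re-executing from step 2 with the substitution; state before step 2: [3 3 4])
2 | fire T2 | [2 5 4]
3 | fire T1 | [2 6 4]
4 | fire T3 | [2 8 3]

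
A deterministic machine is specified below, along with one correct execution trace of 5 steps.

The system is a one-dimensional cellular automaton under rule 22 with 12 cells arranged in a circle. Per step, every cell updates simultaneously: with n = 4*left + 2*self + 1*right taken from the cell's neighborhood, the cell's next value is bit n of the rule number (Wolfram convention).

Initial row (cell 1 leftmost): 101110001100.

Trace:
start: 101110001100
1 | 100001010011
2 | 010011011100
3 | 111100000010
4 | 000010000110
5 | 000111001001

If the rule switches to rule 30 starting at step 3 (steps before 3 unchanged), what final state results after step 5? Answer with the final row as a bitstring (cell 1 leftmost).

110011000000

(re-executing steps 3..5 under rule 30; state before step 3: 010011011100)
3 | 111110010010
4 | 100001111110
5 | 110011000000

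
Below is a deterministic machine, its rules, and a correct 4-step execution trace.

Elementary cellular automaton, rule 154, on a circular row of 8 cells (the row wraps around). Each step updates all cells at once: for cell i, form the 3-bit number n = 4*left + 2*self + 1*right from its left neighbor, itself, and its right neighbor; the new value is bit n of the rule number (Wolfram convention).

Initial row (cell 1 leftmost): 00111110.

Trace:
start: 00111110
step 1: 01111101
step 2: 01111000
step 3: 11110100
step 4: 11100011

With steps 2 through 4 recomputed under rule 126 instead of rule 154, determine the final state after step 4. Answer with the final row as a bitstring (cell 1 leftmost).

11111110

(re-executing steps 2..4 under rule 126; state before step 2: 01111101)
step 2: 11000111
step 3: 01101100
step 4: 11111110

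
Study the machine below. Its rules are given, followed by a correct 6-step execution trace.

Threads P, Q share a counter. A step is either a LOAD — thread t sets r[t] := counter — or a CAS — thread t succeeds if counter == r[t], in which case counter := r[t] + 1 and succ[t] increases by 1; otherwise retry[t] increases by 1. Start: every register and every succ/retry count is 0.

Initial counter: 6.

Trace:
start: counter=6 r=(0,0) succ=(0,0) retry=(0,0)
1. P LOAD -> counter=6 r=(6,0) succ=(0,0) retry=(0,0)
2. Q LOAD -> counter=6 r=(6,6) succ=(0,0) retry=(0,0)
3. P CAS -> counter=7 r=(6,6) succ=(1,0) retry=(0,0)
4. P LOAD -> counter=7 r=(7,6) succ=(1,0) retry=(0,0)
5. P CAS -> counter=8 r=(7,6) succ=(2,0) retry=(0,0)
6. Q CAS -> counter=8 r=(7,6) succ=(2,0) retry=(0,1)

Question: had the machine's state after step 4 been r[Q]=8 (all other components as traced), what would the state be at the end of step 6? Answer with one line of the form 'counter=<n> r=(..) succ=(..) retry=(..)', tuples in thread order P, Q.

counter=9 r=(7,8) succ=(2,1) retry=(0,0)

state after step 4 := counter=7 r=(7,8) succ=(1,0) retry=(0,0)
5. P CAS -> counter=8 r=(7,8) succ=(2,0) retry=(0,0)
6. Q CAS -> counter=9 r=(7,8) succ=(2,1) retry=(0,0)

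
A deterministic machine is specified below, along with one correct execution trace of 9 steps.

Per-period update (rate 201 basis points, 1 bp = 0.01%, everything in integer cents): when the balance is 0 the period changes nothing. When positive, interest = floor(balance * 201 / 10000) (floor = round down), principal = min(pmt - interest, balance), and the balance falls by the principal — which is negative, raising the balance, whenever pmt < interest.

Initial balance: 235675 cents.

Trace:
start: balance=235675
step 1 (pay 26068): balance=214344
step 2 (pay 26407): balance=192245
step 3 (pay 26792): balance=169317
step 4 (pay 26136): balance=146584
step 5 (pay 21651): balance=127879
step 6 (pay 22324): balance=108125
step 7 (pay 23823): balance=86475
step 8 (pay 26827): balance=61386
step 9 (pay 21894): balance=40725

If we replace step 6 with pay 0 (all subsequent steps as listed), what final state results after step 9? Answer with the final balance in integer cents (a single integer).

(re-executing from step 6 with the substitution; state before step 6: balance=127879)
step 6 (pay 0): balance=130449
step 7 (pay 23823): balance=109248
step 8 (pay 26827): balance=84616
step 9 (pay 21894): balance=64422

64422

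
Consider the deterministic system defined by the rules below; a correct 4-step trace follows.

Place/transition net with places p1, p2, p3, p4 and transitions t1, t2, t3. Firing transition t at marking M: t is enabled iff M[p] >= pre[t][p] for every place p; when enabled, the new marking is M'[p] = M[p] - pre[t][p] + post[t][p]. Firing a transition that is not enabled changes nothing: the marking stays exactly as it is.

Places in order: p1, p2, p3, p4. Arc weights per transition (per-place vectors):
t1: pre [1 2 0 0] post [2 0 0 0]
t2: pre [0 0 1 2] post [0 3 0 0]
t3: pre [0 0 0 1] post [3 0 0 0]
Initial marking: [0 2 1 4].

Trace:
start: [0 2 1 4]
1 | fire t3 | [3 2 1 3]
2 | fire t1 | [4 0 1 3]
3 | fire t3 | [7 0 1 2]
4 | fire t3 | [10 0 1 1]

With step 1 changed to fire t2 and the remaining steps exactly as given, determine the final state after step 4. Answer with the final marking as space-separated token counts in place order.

(re-executing from step 1 with the substitution; state before step 1: [0 2 1 4])
1 | fire t2 | [0 5 0 2]
2 | fire t1 | [0 5 0 2]
3 | fire t3 | [3 5 0 1]
4 | fire t3 | [6 5 0 0]

6 5 0 0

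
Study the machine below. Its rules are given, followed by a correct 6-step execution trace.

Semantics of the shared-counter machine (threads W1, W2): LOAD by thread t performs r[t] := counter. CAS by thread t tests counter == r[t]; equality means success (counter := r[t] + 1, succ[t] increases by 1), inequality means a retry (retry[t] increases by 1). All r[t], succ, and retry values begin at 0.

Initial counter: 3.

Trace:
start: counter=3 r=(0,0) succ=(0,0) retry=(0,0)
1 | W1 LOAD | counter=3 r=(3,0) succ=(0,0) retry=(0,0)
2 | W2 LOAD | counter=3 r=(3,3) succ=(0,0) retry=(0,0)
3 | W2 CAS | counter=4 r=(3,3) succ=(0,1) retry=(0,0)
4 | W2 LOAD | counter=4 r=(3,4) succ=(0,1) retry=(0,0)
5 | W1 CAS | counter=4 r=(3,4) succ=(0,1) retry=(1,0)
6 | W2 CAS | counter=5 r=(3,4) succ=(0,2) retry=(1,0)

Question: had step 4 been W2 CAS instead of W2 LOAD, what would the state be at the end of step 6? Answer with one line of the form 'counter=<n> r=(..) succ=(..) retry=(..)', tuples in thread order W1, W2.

counter=4 r=(3,3) succ=(0,1) retry=(1,2)

(re-executing from step 4 with the substitution; state before step 4: counter=4 r=(3,3) succ=(0,1) retry=(0,0))
4 | W2 CAS | counter=4 r=(3,3) succ=(0,1) retry=(0,1)
5 | W1 CAS | counter=4 r=(3,3) succ=(0,1) retry=(1,1)
6 | W2 CAS | counter=4 r=(3,3) succ=(0,1) retry=(1,2)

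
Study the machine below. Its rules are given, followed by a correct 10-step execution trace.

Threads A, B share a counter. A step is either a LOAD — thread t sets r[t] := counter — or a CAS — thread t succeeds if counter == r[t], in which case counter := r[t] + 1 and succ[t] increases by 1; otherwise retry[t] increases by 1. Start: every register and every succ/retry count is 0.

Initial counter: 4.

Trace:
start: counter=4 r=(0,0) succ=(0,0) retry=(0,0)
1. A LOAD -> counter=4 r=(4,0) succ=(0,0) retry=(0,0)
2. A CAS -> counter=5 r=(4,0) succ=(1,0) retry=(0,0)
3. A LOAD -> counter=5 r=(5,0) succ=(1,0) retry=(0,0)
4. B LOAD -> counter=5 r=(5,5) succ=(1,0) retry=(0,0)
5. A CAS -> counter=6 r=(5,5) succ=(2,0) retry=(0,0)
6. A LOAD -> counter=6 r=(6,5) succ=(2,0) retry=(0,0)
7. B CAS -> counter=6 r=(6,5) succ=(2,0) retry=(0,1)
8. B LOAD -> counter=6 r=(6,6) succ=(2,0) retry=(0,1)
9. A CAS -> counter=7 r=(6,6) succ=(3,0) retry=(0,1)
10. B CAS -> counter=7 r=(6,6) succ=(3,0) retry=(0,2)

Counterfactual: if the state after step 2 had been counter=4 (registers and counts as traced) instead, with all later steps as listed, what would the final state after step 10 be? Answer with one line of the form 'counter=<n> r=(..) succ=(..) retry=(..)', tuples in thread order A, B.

state after step 2 := counter=4 r=(4,0) succ=(1,0) retry=(0,0)
3. A LOAD -> counter=4 r=(4,0) succ=(1,0) retry=(0,0)
4. B LOAD -> counter=4 r=(4,4) succ=(1,0) retry=(0,0)
5. A CAS -> counter=5 r=(4,4) succ=(2,0) retry=(0,0)
6. A LOAD -> counter=5 r=(5,4) succ=(2,0) retry=(0,0)
7. B CAS -> counter=5 r=(5,4) succ=(2,0) retry=(0,1)
8. B LOAD -> counter=5 r=(5,5) succ=(2,0) retry=(0,1)
9. A CAS -> counter=6 r=(5,5) succ=(3,0) retry=(0,1)
10. B CAS -> counter=6 r=(5,5) succ=(3,0) retry=(0,2)

counter=6 r=(5,5) succ=(3,0) retry=(0,2)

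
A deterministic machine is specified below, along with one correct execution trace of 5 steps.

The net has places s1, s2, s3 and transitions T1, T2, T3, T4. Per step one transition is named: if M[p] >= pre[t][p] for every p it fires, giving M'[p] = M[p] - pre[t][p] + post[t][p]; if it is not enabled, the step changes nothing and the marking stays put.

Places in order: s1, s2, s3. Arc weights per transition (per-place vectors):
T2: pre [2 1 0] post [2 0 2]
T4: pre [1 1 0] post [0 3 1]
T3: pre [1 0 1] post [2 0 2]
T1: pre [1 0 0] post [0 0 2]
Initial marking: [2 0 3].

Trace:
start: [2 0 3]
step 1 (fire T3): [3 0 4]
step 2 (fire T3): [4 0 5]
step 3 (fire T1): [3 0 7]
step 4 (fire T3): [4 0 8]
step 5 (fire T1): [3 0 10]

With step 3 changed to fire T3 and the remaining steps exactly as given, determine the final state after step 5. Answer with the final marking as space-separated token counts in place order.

5 0 9

(re-executing from step 3 with the substitution; state before step 3: [4 0 5])
step 3 (fire T3): [5 0 6]
step 4 (fire T3): [6 0 7]
step 5 (fire T1): [5 0 9]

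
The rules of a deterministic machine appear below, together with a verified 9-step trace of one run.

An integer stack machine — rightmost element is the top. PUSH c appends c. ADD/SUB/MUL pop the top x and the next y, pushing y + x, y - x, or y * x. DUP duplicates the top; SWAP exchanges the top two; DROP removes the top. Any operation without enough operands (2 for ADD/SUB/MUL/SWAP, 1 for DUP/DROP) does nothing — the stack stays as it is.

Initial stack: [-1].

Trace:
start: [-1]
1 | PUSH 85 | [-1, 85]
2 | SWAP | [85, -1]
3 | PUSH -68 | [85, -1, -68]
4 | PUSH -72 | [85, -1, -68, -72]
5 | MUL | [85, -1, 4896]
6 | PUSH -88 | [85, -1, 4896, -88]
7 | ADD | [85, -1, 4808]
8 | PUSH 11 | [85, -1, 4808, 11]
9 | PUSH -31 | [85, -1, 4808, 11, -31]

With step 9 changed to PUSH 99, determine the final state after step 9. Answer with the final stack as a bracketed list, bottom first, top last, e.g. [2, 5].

(re-executing from step 9 with the substitution; state before step 9: [85, -1, 4808, 11])
9 | PUSH 99 | [85, -1, 4808, 11, 99]

[85, -1, 4808, 11, 99]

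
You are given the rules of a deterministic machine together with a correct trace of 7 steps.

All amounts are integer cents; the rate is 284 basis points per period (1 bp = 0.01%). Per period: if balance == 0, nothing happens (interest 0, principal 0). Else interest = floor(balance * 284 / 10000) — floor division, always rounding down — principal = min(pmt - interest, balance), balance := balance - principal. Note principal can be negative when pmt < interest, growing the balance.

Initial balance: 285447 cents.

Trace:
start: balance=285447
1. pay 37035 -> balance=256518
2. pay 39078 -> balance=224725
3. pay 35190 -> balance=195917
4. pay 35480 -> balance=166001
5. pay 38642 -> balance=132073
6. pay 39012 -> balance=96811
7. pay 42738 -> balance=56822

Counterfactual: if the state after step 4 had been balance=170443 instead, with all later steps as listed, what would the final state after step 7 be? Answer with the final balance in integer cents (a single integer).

61653

state after step 4 := balance=170443
5. pay 38642 -> balance=136641
6. pay 39012 -> balance=101509
7. pay 42738 -> balance=61653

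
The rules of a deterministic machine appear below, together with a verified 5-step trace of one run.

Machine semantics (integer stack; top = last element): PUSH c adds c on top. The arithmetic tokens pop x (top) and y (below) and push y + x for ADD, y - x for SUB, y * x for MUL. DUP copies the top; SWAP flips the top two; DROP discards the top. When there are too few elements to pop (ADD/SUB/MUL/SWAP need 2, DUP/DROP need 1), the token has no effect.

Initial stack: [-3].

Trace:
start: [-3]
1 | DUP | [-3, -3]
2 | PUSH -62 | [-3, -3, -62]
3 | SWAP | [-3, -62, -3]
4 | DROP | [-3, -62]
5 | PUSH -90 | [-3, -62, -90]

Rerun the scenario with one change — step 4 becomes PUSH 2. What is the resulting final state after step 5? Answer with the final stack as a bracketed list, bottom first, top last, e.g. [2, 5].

[-3, -62, -3, 2, -90]

(re-executing from step 4 with the substitution; state before step 4: [-3, -62, -3])
4 | PUSH 2 | [-3, -62, -3, 2]
5 | PUSH -90 | [-3, -62, -3, 2, -90]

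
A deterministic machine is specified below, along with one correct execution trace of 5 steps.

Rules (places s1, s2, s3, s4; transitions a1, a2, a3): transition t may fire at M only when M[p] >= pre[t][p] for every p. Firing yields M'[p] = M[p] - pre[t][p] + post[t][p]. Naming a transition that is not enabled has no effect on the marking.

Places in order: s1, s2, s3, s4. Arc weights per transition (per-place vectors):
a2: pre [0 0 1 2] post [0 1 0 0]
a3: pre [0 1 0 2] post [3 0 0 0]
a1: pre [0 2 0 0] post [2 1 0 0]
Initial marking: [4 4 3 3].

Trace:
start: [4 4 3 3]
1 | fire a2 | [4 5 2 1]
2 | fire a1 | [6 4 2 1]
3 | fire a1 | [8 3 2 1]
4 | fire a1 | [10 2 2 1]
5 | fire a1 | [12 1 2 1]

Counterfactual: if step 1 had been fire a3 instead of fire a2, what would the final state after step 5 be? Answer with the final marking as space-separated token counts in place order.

(re-executing from step 1 with the substitution; state before step 1: [4 4 3 3])
1 | fire a3 | [7 3 3 1]
2 | fire a1 | [9 2 3 1]
3 | fire a1 | [11 1 3 1]
4 | fire a1 | [11 1 3 1]
5 | fire a1 | [11 1 3 1]

11 1 3 1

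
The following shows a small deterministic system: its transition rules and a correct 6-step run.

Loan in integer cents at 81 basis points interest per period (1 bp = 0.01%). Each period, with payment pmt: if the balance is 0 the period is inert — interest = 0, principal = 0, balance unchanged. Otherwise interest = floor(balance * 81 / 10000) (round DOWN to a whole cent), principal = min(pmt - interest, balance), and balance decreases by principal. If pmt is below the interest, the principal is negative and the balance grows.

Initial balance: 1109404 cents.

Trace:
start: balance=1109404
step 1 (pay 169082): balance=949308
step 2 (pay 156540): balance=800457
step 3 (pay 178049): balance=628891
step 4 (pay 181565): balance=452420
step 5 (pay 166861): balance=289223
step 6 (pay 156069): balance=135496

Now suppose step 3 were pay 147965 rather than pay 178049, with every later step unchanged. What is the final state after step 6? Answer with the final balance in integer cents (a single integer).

166317

(re-executing from step 3 with the substitution; state before step 3: balance=800457)
step 3 (pay 147965): balance=658975
step 4 (pay 181565): balance=482747
step 5 (pay 166861): balance=319796
step 6 (pay 156069): balance=166317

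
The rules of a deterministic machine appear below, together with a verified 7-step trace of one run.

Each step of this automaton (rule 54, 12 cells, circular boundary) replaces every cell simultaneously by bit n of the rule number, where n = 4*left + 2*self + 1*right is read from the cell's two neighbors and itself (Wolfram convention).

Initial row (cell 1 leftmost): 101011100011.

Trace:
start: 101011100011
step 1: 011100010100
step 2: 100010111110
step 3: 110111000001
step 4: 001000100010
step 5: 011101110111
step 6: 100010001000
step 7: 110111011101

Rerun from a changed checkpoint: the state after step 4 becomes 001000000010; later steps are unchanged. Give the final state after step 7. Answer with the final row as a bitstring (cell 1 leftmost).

110111011101

state after step 4 := 001000000010
step 5: 011100000111
step 6: 100010001000
step 7: 110111011101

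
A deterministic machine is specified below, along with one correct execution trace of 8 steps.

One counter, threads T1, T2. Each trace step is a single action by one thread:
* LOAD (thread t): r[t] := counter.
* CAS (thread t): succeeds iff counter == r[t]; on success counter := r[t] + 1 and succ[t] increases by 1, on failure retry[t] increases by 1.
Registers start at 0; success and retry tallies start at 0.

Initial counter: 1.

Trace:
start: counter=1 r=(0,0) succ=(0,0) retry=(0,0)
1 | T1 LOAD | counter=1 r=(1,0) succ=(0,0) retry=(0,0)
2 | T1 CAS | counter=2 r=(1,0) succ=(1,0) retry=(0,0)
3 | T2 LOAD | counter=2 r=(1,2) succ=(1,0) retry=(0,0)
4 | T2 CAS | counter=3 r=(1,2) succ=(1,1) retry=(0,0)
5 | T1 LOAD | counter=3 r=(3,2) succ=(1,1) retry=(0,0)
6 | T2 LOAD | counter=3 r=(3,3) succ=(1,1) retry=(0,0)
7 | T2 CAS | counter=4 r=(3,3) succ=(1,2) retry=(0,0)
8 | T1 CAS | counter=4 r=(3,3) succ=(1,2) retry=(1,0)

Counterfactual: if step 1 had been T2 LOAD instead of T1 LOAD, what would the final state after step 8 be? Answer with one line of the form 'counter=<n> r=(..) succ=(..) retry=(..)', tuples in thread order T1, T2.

(re-executing from step 1 with the substitution; state before step 1: counter=1 r=(0,0) succ=(0,0) retry=(0,0))
1 | T2 LOAD | counter=1 r=(0,1) succ=(0,0) retry=(0,0)
2 | T1 CAS | counter=1 r=(0,1) succ=(0,0) retry=(1,0)
3 | T2 LOAD | counter=1 r=(0,1) succ=(0,0) retry=(1,0)
4 | T2 CAS | counter=2 r=(0,1) succ=(0,1) retry=(1,0)
5 | T1 LOAD | counter=2 r=(2,1) succ=(0,1) retry=(1,0)
6 | T2 LOAD | counter=2 r=(2,2) succ=(0,1) retry=(1,0)
7 | T2 CAS | counter=3 r=(2,2) succ=(0,2) retry=(1,0)
8 | T1 CAS | counter=3 r=(2,2) succ=(0,2) retry=(2,0)

counter=3 r=(2,2) succ=(0,2) retry=(2,0)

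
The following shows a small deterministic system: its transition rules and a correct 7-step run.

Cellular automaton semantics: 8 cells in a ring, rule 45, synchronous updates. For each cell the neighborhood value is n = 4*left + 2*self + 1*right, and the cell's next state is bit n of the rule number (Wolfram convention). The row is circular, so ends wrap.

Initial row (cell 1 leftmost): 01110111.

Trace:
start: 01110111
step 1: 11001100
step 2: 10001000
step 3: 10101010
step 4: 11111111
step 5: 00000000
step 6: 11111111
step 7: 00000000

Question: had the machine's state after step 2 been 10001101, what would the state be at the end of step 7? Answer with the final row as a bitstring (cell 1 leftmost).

10011001

state after step 2 := 10001101
step 3: 00101011
step 4: 00111110
step 5: 10100000
step 6: 11101110
step 7: 10011001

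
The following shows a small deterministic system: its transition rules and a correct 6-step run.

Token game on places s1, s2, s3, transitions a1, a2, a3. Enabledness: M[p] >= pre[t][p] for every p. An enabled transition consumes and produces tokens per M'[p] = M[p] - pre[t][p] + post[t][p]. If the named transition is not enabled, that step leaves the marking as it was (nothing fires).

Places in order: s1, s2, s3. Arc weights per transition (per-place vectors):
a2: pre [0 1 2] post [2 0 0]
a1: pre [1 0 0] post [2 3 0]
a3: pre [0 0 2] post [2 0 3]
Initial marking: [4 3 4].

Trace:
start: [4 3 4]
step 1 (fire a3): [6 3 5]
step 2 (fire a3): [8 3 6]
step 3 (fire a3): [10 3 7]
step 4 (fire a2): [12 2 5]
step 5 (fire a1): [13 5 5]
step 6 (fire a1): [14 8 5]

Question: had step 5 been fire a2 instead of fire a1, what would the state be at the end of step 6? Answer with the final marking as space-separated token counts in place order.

15 4 3

(re-executing from step 5 with the substitution; state before step 5: [12 2 5])
step 5 (fire a2): [14 1 3]
step 6 (fire a1): [15 4 3]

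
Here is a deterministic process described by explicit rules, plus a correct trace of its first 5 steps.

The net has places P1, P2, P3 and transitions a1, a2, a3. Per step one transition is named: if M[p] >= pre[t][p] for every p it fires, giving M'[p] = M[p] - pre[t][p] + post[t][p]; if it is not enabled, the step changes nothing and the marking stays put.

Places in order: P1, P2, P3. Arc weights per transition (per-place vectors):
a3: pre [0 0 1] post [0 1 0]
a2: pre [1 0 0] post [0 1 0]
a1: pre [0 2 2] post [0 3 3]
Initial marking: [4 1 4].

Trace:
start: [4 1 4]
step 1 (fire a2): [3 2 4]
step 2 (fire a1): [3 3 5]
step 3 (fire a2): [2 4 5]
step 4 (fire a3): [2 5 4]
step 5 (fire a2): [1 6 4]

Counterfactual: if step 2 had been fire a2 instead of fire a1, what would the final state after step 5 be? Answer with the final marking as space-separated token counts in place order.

0 6 3

(re-executing from step 2 with the substitution; state before step 2: [3 2 4])
step 2 (fire a2): [2 3 4]
step 3 (fire a2): [1 4 4]
step 4 (fire a3): [1 5 3]
step 5 (fire a2): [0 6 3]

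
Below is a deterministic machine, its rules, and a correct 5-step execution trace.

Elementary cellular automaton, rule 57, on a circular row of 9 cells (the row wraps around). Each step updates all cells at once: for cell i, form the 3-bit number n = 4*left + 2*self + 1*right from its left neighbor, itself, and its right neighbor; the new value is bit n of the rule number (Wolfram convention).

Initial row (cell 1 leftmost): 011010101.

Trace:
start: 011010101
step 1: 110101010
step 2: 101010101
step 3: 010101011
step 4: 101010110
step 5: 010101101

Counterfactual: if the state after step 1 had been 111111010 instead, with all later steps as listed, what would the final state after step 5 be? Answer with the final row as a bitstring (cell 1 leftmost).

state after step 1 := 111111010
step 2: 100000101
step 3: 011110011
step 4: 110001010
step 5: 101100101

101100101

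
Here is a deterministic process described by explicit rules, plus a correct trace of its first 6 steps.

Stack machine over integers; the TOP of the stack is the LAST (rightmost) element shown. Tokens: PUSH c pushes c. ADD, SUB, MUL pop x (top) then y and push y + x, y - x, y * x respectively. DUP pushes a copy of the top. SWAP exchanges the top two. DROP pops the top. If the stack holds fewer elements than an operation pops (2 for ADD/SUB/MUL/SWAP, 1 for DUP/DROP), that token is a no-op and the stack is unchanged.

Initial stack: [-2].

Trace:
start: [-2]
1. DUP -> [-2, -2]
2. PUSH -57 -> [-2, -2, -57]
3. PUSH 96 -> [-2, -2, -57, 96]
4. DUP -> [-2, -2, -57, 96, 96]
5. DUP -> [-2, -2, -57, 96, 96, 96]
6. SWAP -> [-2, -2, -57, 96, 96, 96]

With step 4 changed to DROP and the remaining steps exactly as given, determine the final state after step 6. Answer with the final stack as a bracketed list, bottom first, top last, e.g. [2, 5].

(re-executing from step 4 with the substitution; state before step 4: [-2, -2, -57, 96])
4. DROP -> [-2, -2, -57]
5. DUP -> [-2, -2, -57, -57]
6. SWAP -> [-2, -2, -57, -57]

[-2, -2, -57, -57]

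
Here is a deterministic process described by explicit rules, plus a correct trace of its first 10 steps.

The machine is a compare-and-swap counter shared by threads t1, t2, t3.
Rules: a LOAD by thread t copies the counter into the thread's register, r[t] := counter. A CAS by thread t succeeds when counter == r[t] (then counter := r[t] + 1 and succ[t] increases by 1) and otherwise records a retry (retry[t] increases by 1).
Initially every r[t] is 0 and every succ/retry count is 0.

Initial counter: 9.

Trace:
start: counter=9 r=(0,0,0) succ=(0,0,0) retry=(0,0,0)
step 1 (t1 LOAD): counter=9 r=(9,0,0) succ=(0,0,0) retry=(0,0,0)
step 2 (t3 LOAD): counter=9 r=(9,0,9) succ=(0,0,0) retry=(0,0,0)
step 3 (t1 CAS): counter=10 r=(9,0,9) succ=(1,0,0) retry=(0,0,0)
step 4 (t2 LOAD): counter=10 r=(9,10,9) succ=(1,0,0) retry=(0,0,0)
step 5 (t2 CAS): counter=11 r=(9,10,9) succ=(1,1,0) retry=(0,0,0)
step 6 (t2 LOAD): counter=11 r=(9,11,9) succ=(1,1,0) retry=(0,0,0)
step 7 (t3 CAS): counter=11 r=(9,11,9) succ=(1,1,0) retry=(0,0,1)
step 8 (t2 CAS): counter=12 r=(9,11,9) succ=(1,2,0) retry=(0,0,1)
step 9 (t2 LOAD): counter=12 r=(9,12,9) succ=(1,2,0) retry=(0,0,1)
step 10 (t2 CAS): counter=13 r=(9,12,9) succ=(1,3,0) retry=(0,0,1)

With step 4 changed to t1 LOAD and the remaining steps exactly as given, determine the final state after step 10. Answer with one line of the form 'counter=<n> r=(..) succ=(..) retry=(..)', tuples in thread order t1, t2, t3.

(re-executing from step 4 with the substitution; state before step 4: counter=10 r=(9,0,9) succ=(1,0,0) retry=(0,0,0))
step 4 (t1 LOAD): counter=10 r=(10,0,9) succ=(1,0,0) retry=(0,0,0)
step 5 (t2 CAS): counter=10 r=(10,0,9) succ=(1,0,0) retry=(0,1,0)
step 6 (t2 LOAD): counter=10 r=(10,10,9) succ=(1,0,0) retry=(0,1,0)
step 7 (t3 CAS): counter=10 r=(10,10,9) succ=(1,0,0) retry=(0,1,1)
step 8 (t2 CAS): counter=11 r=(10,10,9) succ=(1,1,0) retry=(0,1,1)
step 9 (t2 LOAD): counter=11 r=(10,11,9) succ=(1,1,0) retry=(0,1,1)
step 10 (t2 CAS): counter=12 r=(10,11,9) succ=(1,2,0) retry=(0,1,1)

counter=12 r=(10,11,9) succ=(1,2,0) retry=(0,1,1)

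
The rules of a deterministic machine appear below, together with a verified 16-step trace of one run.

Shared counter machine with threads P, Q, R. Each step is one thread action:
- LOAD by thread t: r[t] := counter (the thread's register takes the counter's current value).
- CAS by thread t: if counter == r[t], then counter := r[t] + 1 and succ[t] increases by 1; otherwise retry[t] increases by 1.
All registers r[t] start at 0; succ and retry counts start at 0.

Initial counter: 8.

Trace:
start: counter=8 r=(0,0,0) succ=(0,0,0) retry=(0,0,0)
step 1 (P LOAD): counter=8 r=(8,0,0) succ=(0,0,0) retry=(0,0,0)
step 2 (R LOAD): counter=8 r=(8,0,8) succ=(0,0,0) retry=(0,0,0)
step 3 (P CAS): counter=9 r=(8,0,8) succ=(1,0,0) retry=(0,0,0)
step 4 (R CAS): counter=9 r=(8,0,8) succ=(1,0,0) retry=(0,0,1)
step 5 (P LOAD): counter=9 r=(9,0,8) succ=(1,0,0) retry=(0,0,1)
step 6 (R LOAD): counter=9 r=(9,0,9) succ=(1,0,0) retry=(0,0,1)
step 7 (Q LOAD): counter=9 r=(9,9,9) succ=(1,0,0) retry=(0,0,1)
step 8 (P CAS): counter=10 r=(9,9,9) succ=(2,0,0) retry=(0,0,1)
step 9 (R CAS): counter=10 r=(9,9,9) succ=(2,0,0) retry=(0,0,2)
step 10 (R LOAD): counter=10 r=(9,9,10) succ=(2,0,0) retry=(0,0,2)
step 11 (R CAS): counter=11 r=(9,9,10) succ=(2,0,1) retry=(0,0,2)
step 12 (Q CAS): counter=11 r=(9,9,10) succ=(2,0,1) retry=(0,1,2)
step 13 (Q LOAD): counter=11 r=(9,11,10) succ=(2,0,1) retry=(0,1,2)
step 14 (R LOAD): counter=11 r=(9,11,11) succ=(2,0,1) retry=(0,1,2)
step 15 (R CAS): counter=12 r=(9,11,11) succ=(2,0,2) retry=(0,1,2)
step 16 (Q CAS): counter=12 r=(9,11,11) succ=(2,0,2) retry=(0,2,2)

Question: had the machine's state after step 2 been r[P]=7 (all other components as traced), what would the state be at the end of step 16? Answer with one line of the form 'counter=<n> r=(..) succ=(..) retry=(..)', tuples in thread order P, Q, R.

counter=12 r=(9,11,11) succ=(1,0,3) retry=(1,2,1)

state after step 2 := counter=8 r=(7,0,8) succ=(0,0,0) retry=(0,0,0)
step 3 (P CAS): counter=8 r=(7,0,8) succ=(0,0,0) retry=(1,0,0)
step 4 (R CAS): counter=9 r=(7,0,8) succ=(0,0,1) retry=(1,0,0)
step 5 (P LOAD): counter=9 r=(9,0,8) succ=(0,0,1) retry=(1,0,0)
step 6 (R LOAD): counter=9 r=(9,0,9) succ=(0,0,1) retry=(1,0,0)
step 7 (Q LOAD): counter=9 r=(9,9,9) succ=(0,0,1) retry=(1,0,0)
step 8 (P CAS): counter=10 r=(9,9,9) succ=(1,0,1) retry=(1,0,0)
step 9 (R CAS): counter=10 r=(9,9,9) succ=(1,0,1) retry=(1,0,1)
step 10 (R LOAD): counter=10 r=(9,9,10) succ=(1,0,1) retry=(1,0,1)
step 11 (R CAS): counter=11 r=(9,9,10) succ=(1,0,2) retry=(1,0,1)
step 12 (Q CAS): counter=11 r=(9,9,10) succ=(1,0,2) retry=(1,1,1)
step 13 (Q LOAD): counter=11 r=(9,11,10) succ=(1,0,2) retry=(1,1,1)
step 14 (R LOAD): counter=11 r=(9,11,11) succ=(1,0,2) retry=(1,1,1)
step 15 (R CAS): counter=12 r=(9,11,11) succ=(1,0,3) retry=(1,1,1)
step 16 (Q CAS): counter=12 r=(9,11,11) succ=(1,0,3) retry=(1,2,1)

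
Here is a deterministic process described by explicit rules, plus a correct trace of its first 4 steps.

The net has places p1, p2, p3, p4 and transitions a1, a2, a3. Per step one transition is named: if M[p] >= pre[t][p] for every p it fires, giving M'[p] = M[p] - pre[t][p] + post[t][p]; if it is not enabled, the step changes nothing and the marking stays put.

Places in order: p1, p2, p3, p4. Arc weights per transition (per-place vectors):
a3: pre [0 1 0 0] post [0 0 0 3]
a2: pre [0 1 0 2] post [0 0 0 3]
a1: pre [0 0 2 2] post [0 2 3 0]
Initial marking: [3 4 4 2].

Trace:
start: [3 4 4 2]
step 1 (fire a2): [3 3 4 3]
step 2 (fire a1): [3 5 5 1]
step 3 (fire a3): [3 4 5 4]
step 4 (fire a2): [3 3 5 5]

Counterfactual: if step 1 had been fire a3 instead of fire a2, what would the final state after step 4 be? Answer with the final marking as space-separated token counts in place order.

3 3 5 7

(re-executing from step 1 with the substitution; state before step 1: [3 4 4 2])
step 1 (fire a3): [3 3 4 5]
step 2 (fire a1): [3 5 5 3]
step 3 (fire a3): [3 4 5 6]
step 4 (fire a2): [3 3 5 7]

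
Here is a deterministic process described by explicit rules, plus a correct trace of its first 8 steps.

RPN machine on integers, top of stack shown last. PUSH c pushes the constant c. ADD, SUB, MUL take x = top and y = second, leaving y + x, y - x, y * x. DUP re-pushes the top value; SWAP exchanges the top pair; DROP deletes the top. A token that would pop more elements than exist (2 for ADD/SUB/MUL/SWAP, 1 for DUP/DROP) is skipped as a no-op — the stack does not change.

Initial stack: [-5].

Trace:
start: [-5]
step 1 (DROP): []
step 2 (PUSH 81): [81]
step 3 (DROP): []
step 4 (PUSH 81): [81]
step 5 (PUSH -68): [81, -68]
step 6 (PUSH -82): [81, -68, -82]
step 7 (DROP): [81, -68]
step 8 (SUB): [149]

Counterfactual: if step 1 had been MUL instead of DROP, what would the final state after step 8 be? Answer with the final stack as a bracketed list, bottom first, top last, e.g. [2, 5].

(re-executing from step 1 with the substitution; state before step 1: [-5])
step 1 (MUL): [-5]
step 2 (PUSH 81): [-5, 81]
step 3 (DROP): [-5]
step 4 (PUSH 81): [-5, 81]
step 5 (PUSH -68): [-5, 81, -68]
step 6 (PUSH -82): [-5, 81, -68, -82]
step 7 (DROP): [-5, 81, -68]
step 8 (SUB): [-5, 149]

[-5, 149]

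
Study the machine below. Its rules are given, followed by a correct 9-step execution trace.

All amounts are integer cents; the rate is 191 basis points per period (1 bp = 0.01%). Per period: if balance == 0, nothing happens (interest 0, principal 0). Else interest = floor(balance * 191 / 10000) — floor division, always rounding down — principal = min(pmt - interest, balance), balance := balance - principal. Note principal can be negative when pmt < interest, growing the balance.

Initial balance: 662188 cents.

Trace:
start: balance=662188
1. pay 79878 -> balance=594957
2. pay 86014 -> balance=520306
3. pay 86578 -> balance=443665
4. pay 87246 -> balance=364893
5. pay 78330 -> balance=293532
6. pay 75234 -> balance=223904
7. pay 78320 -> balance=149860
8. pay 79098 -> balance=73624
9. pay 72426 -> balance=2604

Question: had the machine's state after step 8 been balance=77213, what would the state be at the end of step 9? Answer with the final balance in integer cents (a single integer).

6261

state after step 8 := balance=77213
9. pay 72426 -> balance=6261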